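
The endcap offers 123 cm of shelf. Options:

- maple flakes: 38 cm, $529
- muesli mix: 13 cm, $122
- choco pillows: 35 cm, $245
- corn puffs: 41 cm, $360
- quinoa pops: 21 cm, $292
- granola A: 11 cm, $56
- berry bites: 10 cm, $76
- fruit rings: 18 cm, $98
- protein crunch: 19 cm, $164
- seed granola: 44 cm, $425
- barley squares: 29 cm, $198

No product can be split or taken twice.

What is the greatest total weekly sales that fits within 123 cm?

By weekly sales per cm: maple flakes 13.92, quinoa pops 13.90, seed granola 9.66 lead.
The ratio heuristic lands on maple flakes + muesli mix + quinoa pops + seed granola (1368) but leaves 7 cm idle.
The 13 cm tied up in muesli mix is better spent on protein crunch — total rises to 1410 (122 cm).
The closest alternative, maple flakes + muesli mix + corn puffs + quinoa pops + berry bites, reaches only 1379.

1410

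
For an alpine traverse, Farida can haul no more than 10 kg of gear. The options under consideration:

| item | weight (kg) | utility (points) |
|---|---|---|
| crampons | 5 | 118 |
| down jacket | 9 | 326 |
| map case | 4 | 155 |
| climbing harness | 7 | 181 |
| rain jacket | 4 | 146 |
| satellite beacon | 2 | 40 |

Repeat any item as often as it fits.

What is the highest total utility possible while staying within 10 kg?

350

Best packing: 2×map case + satellite beacon — 10 kg, 350 total.
Nothing else within 10 kg beats 350.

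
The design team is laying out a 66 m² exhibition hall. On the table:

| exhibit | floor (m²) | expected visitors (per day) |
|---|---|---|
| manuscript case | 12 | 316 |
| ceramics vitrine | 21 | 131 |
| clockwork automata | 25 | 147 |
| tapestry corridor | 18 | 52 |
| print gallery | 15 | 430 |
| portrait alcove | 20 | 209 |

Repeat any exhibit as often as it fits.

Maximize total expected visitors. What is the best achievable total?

Density check — print gallery 28.67, manuscript case 26.33, portrait alcove 10.45, ceramics vitrine 6.24 are the best per m².
A density-first pass picks 4×print gallery — 1720 at 60 m².
The 30 m² tied up in 2×print gallery is better spent on 3×manuscript case — total rises to 1808 (66 m²).
No other feasible combination exceeds 1808.

1808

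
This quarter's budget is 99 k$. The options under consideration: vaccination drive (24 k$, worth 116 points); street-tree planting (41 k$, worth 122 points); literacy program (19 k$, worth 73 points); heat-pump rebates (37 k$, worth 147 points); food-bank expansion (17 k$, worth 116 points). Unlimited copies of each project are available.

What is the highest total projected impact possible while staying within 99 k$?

580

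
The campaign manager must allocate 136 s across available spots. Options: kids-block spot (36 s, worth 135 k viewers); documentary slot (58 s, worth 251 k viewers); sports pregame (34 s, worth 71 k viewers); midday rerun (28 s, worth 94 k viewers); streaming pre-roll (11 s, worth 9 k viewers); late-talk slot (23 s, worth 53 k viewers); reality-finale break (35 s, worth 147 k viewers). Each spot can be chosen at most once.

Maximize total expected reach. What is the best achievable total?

533

Kids-block spot + documentary slot + reality-finale break uses 129 of the 136 s and totals 533.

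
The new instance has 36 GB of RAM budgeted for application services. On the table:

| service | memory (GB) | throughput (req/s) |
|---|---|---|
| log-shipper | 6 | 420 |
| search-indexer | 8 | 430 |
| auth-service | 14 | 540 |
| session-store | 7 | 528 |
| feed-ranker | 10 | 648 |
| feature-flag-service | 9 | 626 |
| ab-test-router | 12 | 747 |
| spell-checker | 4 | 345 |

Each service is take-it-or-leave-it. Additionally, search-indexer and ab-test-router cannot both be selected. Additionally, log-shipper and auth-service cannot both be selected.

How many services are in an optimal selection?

The maximum throughput within 36 GB is 2567.
For example log-shipper + session-store + feed-ranker + feature-flag-service + spell-checker achieves it, using 36 GB.
All optima have 5 services.

5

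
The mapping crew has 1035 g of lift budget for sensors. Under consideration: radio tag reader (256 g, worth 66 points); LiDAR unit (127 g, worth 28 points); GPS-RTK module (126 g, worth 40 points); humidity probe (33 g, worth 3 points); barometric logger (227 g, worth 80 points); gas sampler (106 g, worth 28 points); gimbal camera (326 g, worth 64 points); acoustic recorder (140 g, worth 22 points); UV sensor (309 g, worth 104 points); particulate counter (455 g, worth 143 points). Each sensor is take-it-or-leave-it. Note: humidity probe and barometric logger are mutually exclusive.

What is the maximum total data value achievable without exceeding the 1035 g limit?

327

Filling by ratio: radio tag reader + GPS-RTK module + barometric logger + gas sampler + UV sensor for 318, with 11 g left unused.
The 488 g tied up in radio tag reader and GPS-RTK module and gas sampler is better spent on particulate counter — total rises to 327 (991 g).
That's the maximum — no feasible swap from here does better than 327.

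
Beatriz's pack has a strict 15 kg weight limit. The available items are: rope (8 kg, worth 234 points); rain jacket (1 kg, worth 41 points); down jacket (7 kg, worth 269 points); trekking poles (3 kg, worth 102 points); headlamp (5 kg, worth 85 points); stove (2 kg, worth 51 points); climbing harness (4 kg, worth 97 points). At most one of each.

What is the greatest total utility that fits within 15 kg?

Ranking by ratio (utility/kg): rain jacket 41.00, down jacket 38.43, trekking poles 34.00.
Greedy by ratio would take rain jacket + down jacket + trekking poles + stove: 13 kg used, total 463.
Replace stove with climbing harness: the trade gains 46 net, giving 509 at 15 kg.
Every other selection either busts 15 kg or fails to beat 509.

509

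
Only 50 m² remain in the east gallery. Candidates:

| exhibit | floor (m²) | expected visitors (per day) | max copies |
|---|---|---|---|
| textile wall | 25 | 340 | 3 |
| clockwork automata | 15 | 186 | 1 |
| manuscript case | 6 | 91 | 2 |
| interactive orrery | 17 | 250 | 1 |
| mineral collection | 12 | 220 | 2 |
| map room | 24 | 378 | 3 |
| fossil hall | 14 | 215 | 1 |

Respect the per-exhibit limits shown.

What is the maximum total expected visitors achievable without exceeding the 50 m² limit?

Greedy by ratio would take 2×mineral collection + map room: 48 m² used, total 818.
The 24 m² tied up in map room is better spent on 2×manuscript case + fossil hall — total rises to 837 (50 m²).
That's the maximum — no swap from here does better than 837.

837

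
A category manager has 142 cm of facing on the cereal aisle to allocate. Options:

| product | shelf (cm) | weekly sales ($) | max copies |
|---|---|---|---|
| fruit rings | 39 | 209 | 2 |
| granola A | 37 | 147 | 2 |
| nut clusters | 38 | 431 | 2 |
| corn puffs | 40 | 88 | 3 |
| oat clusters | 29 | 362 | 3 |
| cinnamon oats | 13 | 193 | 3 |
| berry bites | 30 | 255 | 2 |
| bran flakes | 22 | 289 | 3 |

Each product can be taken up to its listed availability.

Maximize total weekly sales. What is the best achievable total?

Density check — cinnamon oats 14.85, bran flakes 13.14, oat clusters 12.48, nut clusters 11.34 are the best per cm.
The ratio heuristic lands on oat clusters + 3×cinnamon oats + 3×bran flakes (1808) but leaves 8 cm idle.
Replace bran flakes with oat clusters: the trade gains 73 net, giving 1881 at 141 cm.
Every other selection either busts 142 cm or exceeds an availability limit or fails to beat 1881.

1881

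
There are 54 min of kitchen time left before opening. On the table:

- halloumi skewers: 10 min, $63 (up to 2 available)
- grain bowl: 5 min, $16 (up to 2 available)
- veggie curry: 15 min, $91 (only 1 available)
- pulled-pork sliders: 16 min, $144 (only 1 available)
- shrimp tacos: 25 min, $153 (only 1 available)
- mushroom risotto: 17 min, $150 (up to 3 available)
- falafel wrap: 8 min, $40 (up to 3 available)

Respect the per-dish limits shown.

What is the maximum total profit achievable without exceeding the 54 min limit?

450

Filling by ratio: pulled-pork sliders + 2×mushroom risotto for 444, with 4 min left unused.
The 16 min tied up in pulled-pork sliders is better spent on mushroom risotto — total rises to 450 (51 min).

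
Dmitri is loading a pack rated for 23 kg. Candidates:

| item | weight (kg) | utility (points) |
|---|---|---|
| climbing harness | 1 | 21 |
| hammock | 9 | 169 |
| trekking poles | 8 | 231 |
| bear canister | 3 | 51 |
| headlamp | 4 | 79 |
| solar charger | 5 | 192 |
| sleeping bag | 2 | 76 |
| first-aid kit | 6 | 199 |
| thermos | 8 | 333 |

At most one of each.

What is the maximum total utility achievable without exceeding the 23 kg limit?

832

The ratio heuristic lands on climbing harness + solar charger + sleeping bag + first-aid kit + thermos (821) but leaves 1 kg idle.
Dropping climbing harness and first-aid kit frees 7 kg; slotting in trekking poles (8 kg) lifts the total to 832 at 23 kg.
An exhaustive check of the 512 subsets confirms 832.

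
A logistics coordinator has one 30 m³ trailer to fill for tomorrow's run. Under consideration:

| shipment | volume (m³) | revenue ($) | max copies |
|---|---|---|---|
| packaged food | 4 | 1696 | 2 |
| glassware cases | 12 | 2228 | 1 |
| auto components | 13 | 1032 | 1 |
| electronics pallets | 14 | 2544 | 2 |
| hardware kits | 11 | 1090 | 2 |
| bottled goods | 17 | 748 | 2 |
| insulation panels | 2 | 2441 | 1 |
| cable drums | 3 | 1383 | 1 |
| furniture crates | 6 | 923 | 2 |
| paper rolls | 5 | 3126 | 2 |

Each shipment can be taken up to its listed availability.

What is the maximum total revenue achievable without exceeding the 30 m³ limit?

By revenue per m³: insulation panels 1220.50, paper rolls 625.20, cable drums 461.00 lead.
The ratio ordering already packs tightly: 2×packaged food + insulation panels + cable drums + furniture crates + 2×paper rolls, 29 m³, 14391.
Every other selection either busts 30 m³ or exceeds an availability limit or fails to beat 14391.

14391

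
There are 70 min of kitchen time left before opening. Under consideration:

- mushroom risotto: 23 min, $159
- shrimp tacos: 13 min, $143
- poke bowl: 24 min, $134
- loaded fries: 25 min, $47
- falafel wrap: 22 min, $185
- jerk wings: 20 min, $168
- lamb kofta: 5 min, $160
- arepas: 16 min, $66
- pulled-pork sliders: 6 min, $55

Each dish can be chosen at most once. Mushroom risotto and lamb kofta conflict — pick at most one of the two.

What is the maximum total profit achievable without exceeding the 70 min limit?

711

The ratio ordering already packs tightly: shrimp tacos + falafel wrap + jerk wings + lamb kofta + pulled-pork sliders, 66 min, 711.
The spare 4 min is too small for any remaining dish, and no feasible exchange beats 711.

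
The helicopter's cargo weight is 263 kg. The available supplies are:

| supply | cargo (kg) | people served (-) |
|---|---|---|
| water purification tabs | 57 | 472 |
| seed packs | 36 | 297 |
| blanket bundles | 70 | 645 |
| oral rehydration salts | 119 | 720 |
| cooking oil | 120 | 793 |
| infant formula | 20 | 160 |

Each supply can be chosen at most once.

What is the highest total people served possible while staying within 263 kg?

1910

A density-first pass picks water purification tabs + seed packs + blanket bundles + infant formula — 1574 at 183 kg.
Dropping seed packs and infant formula frees 56 kg; slotting in cooking oil (120 kg) lifts the total to 1910 at 247 kg.
The closest alternative, seed packs + blanket bundles + cooking oil + infant formula, reaches only 1895.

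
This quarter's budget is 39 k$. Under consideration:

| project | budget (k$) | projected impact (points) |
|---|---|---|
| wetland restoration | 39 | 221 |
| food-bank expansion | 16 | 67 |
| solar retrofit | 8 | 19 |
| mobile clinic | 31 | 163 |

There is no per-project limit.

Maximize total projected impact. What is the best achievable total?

221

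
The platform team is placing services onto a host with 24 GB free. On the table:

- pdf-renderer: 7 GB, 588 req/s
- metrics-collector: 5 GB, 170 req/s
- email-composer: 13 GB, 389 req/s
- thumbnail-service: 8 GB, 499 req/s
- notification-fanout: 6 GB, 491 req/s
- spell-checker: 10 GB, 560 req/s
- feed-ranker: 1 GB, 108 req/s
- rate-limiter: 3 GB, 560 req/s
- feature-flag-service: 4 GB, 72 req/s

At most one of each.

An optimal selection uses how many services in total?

Best achievable throughput is 2138.
One optimal bundle: pdf-renderer + thumbnail-service + notification-fanout + rate-limiter (24 GB).
Every optimal selection uses 4 services.

4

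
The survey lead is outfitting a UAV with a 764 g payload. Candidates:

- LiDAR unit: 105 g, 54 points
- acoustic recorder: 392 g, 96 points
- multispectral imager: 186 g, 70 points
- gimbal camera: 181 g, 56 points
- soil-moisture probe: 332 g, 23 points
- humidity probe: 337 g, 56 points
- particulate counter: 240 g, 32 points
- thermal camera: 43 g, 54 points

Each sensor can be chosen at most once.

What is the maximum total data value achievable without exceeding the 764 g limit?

274

Greedy by ratio would take LiDAR unit + multispectral imager + gimbal camera + particulate counter + thermal camera: 755 g used, total 266.
The 421 g tied up in gimbal camera and particulate counter is better spent on acoustic recorder — total rises to 274 (726 g).
An exhaustive check of the 256 subsets confirms 274.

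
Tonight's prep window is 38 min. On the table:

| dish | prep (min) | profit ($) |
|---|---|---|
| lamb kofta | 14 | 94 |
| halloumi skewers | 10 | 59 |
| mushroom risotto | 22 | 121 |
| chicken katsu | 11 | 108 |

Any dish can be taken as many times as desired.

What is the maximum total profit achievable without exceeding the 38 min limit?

By profit per min: chicken katsu 9.82, lamb kofta 6.71, halloumi skewers 5.90 lead.
Taking 3×chicken katsu: 33 min used, 324 in profit.
Every other selection either busts 38 min or fails to beat 324.

324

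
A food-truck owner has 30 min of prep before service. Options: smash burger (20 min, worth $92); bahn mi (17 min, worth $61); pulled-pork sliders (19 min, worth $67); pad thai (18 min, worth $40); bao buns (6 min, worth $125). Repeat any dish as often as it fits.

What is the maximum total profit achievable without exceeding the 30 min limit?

625

Taking 5×bao buns: 30 min used, 625 in profit.
No other feasible combination exceeds 625.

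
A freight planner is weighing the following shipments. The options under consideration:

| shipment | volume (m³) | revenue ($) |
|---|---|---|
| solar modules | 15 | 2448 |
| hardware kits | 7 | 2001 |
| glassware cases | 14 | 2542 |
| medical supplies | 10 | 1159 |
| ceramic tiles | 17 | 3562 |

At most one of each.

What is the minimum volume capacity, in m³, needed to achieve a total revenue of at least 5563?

24

Need the lightest bundle worth ≥ 5563.
hardware kits + ceramic tiles: 5563 revenue at 24 m³.
Below 24 m³ the best achievable stays under 5563.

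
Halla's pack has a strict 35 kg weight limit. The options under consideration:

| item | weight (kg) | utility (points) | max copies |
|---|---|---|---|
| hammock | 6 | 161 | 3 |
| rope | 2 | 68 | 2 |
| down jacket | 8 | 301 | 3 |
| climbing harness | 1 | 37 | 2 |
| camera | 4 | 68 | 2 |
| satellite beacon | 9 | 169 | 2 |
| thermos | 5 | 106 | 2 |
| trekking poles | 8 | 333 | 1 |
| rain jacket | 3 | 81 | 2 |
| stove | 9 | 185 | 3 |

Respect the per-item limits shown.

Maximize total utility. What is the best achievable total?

1341

Greedy by ratio would take 3×down jacket + 2×climbing harness + trekking poles: 34 kg used, total 1310.
Replace climbing harness with rope: the trade gains 31 net, giving 1341 at 35 kg.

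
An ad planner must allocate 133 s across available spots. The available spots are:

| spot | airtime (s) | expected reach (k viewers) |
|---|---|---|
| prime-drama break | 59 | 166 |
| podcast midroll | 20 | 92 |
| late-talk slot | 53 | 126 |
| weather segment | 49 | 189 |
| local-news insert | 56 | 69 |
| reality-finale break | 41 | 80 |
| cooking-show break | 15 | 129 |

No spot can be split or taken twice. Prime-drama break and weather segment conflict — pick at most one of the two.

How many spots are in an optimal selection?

4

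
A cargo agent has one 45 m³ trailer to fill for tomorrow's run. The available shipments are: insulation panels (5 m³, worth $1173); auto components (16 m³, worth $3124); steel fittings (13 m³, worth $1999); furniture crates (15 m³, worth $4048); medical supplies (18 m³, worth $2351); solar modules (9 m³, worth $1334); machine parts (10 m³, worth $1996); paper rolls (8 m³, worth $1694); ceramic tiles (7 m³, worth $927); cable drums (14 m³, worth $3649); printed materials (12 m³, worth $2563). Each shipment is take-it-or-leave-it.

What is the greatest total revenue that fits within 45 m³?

The ratio heuristic lands on insulation panels + furniture crates + paper rolls + cable drums (10564) but leaves 3 m³ idle.
Dropping paper rolls frees 8 m³; slotting in machine parts (10 m³) lifts the total to 10866 at 44 m³.
The closest alternative, auto components + furniture crates + cable drums, reaches only 10821.

10866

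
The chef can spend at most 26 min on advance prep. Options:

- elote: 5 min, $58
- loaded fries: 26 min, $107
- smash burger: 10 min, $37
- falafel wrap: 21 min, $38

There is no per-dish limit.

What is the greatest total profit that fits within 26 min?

290

Density check — elote 11.60, loaded fries 4.12, smash burger 3.70 are the best per min.
The ratio ordering already packs tightly: 5×elote, 25 min, 290.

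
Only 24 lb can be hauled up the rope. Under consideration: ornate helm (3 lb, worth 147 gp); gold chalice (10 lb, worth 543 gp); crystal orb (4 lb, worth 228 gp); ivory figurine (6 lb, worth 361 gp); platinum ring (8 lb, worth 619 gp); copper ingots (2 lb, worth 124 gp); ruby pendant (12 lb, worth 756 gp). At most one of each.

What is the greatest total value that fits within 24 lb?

By value per lb: platinum ring 77.38, ruby pendant 63.00, copper ingots 62.00, ivory figurine 60.17 lead.
A density-first pass picks platinum ring + copper ingots + ruby pendant — 1499 at 22 lb.
Replace copper ingots with crystal orb: the trade gains 104 net, giving 1603 at 24 lb.
That's the maximum — no swap from here does better than 1603.

1603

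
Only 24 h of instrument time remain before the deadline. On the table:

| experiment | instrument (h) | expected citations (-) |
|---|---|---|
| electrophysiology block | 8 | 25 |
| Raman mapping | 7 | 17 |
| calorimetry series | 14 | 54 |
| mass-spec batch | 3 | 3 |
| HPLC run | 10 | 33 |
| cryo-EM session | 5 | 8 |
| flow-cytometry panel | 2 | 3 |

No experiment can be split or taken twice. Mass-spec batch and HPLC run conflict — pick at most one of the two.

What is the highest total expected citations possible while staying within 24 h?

87

Density check — calorimetry series 3.86, HPLC run 3.30, electrophysiology block 3.12, Raman mapping 2.43 are the best per h.
Calorimetry series + HPLC run uses 24 of the 24 h and totals 87.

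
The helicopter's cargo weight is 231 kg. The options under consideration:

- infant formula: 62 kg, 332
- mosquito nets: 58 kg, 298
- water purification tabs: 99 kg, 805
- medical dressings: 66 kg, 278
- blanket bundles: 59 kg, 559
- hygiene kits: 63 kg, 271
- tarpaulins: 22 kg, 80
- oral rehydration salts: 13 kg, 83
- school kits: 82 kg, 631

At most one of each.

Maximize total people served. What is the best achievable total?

Mosquito nets + water purification tabs + blanket bundles + oral rehydration salts uses 229 of the 231 kg and totals 1745.
That's the maximum — no swap from here does better than 1745.

1745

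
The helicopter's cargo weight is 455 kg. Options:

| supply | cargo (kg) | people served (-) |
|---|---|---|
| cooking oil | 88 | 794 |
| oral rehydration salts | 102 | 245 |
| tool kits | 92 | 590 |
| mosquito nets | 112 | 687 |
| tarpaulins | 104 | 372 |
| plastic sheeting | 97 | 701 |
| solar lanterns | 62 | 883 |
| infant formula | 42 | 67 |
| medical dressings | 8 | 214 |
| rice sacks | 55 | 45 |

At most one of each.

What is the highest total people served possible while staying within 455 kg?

3655

Density check — medical dressings 26.75, solar lanterns 14.24, cooking oil 9.02, plastic sheeting 7.23 are the best per kg.
The ratio heuristic lands on cooking oil + tool kits + tarpaulins + plastic sheeting + solar lanterns + medical dressings (3554) but leaves 4 kg idle.
Dropping tarpaulins and medical dressings frees 112 kg; slotting in mosquito nets (112 kg) lifts the total to 3655 at 451 kg.
Next best is cooking oil + tool kits + tarpaulins + plastic sheeting + solar lanterns + medical dressings at 3554 (451 kg) — short by 101.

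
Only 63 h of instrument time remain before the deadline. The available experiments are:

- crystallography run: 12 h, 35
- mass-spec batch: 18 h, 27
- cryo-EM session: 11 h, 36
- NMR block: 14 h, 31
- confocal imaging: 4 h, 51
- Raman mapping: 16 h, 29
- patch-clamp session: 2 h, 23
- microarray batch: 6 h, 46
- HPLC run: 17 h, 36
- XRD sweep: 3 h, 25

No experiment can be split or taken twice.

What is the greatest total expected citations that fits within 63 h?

The ratio heuristic lands on crystallography run + cryo-EM session + NMR block + confocal imaging + patch-clamp session + microarray batch + XRD sweep (247) but leaves 11 h idle.
The 14 h tied up in NMR block is better spent on HPLC run — total rises to 252 (55 h).
That's the maximum — no swap from here does better than 252.

252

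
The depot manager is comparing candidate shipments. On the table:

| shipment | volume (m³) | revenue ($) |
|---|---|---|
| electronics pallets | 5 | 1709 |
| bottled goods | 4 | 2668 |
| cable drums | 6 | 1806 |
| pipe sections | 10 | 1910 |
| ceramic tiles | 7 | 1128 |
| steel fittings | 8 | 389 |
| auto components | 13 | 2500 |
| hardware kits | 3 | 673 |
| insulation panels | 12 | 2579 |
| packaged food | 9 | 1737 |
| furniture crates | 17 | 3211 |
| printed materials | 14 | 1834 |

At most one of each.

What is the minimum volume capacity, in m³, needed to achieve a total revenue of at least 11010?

39

Minimise m³ subject to total revenue ≥ 11010.
Taking electronics pallets + bottled goods + cable drums + hardware kits + insulation panels + packaged food gives 11172 (≥ 11010) for 39 m³.
Below 39 m³ the best achievable stays under 11010.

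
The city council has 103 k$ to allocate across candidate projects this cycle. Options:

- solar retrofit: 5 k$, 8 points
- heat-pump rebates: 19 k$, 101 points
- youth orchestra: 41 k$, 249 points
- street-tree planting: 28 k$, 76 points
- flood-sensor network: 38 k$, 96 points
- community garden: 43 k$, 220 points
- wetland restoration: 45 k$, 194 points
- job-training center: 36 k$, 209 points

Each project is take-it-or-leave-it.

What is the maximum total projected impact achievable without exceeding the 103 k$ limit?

570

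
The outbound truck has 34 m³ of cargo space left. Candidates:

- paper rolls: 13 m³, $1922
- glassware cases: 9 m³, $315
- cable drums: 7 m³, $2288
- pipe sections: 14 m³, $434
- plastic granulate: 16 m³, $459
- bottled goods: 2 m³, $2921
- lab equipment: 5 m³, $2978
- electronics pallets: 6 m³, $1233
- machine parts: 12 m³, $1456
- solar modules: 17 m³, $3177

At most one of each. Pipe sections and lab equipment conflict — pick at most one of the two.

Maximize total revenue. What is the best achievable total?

By revenue per m³: bottled goods 1460.50, lab equipment 595.60, cable drums 326.86 lead.
The ratio heuristic lands on paper rolls + cable drums + bottled goods + lab equipment + electronics pallets (11342) but leaves 1 m³ idle.
Dropping paper rolls and electronics pallets frees 19 m³; slotting in solar modules (17 m³) lifts the total to 11364 at 31 m³.
Nothing else feasible within 34 m³ beats 11364.

11364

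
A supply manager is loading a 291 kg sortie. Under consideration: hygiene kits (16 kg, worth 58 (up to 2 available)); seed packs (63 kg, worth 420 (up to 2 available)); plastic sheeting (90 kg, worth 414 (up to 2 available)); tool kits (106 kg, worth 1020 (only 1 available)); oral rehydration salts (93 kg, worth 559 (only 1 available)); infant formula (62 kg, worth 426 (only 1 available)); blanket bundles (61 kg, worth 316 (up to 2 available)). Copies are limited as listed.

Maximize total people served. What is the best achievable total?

2078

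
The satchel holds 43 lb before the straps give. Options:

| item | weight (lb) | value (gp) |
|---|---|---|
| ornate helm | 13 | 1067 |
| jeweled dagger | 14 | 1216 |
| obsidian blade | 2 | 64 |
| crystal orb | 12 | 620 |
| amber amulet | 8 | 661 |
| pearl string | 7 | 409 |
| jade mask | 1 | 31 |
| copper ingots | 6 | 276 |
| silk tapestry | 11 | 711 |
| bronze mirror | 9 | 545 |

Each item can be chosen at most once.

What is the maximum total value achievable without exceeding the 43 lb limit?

3384

The ratio ordering already packs tightly: ornate helm + jeweled dagger + amber amulet + pearl string + jade mask, 43 lb, 3384.
An exhaustive check of the 1024 subsets confirms 3384.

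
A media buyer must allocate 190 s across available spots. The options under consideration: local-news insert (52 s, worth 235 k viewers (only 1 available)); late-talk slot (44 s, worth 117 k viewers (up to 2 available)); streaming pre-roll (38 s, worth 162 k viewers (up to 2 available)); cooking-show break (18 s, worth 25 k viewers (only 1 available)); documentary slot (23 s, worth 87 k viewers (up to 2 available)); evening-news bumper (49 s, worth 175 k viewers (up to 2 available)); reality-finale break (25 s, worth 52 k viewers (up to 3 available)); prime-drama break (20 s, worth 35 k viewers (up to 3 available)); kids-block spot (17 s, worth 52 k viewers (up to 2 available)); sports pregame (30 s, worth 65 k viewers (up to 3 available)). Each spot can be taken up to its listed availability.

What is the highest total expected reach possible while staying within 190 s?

750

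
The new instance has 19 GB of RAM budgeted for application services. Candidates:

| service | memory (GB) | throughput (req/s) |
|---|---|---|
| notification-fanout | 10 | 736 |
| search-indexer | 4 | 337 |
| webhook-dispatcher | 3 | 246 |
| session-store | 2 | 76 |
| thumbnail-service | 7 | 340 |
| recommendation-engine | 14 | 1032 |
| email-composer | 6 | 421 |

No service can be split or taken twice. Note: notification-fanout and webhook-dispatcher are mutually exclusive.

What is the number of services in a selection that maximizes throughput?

2

The maximum throughput within 19 GB is 1369.
search-indexer + recommendation-engine hits 1369 at 18 GB.
All optima have 2 services.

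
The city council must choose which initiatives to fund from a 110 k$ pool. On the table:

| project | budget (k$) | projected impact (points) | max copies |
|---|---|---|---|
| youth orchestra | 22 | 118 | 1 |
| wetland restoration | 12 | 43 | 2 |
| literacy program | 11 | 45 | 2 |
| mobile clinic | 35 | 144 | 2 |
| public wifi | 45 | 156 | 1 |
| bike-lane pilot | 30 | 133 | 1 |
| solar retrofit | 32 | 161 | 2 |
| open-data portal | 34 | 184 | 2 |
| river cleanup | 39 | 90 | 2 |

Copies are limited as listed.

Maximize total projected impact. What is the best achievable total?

Density check — open-data portal 5.41, youth orchestra 5.36, solar retrofit 5.03 are the best per k$.
Greedy by ratio would take youth orchestra + literacy program + 2×open-data portal: 101 k$ used, total 531.
The 34 k$ tied up in open-data portal is better spent on literacy program + solar retrofit — total rises to 553 (110 k$).

553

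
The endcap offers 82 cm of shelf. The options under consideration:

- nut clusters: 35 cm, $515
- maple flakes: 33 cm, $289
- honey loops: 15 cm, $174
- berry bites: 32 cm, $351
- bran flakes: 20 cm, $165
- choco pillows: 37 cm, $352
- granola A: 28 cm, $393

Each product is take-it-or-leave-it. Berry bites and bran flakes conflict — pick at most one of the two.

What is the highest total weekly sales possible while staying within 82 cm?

1082

The ratio ordering already packs tightly: nut clusters + honey loops + granola A, 78 cm, 1082.
That's the maximum — no feasible swap from here does better than 1082.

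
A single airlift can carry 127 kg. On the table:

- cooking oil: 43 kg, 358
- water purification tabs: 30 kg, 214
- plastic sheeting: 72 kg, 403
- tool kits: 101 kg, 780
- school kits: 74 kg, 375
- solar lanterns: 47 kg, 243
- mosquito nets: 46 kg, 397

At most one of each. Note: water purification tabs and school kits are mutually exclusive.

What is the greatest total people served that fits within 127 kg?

969

Ranking by ratio (people served/kg): mosquito nets 8.63, cooking oil 8.33, tool kits 7.72.
Taking cooking oil + water purification tabs + mosquito nets: 119 kg used, 969 in people served.
Nothing else feasible within 127 kg beats 969.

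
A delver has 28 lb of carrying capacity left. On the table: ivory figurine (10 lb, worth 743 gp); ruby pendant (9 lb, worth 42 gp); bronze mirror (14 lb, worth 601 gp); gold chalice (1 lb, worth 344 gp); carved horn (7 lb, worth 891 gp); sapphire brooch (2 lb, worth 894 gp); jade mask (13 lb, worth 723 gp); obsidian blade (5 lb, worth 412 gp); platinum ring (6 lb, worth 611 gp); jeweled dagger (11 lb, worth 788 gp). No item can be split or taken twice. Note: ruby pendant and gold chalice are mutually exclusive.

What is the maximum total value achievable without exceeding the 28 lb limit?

3528

Filling by ratio: gold chalice + carved horn + sapphire brooch + obsidian blade + platinum ring for 3152, with 7 lb left unused.
Dropping obsidian blade frees 5 lb; slotting in jeweled dagger (11 lb) lifts the total to 3528 at 27 lb.
That's the maximum — no feasible swap from here does better than 3528.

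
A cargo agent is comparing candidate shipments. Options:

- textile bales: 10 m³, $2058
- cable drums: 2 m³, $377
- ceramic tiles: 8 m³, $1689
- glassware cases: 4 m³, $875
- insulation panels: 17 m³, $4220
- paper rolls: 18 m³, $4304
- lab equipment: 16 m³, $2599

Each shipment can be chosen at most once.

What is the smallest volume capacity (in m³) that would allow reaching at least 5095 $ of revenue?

21

Look for the lowest-volume combination reaching 5095.
glassware cases + insulation panels reaches 5095 using 21 m³.
Below 21 m³ the best achievable stays under 5095.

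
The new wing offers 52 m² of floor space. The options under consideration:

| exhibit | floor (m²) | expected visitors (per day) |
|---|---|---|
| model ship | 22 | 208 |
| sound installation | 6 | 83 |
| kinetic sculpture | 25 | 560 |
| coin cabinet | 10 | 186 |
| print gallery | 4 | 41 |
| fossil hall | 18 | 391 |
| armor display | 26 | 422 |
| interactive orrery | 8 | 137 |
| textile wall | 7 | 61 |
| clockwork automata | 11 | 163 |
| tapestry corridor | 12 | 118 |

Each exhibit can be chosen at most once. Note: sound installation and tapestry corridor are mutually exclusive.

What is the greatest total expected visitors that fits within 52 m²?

Kinetic sculpture + fossil hall + interactive orrery uses 51 of the 52 m² and totals 1088.

1088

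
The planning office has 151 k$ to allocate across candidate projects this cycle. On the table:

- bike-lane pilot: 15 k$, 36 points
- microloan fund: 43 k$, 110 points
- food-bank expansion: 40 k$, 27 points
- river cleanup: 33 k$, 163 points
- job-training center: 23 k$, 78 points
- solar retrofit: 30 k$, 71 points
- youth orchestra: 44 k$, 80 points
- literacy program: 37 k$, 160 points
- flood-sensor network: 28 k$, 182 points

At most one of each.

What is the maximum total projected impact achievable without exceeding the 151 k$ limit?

654

The ratio heuristic lands on bike-lane pilot + river cleanup + job-training center + literacy program + flood-sensor network (619) but leaves 15 k$ idle.
Replace bike-lane pilot with solar retrofit: the trade gains 35 net, giving 654 at 151 k$.
An exhaustive check of the 512 subsets confirms 654.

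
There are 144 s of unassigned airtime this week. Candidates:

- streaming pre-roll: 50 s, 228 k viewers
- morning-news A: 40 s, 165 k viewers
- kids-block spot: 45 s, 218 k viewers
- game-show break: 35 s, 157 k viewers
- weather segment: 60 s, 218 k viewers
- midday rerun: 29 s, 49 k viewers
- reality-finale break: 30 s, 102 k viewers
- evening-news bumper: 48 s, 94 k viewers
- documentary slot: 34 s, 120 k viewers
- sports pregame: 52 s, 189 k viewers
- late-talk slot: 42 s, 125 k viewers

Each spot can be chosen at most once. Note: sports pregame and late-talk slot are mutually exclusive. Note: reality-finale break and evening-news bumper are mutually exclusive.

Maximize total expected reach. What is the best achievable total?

Density check — kids-block spot 4.84, streaming pre-roll 4.56, game-show break 4.49, morning-news A 4.12 are the best per s.
Greedy by ratio would take streaming pre-roll + kids-block spot + game-show break: 130 s used, total 603.
Dropping game-show break frees 35 s; slotting in morning-news A (40 s) lifts the total to 611 at 135 s.

611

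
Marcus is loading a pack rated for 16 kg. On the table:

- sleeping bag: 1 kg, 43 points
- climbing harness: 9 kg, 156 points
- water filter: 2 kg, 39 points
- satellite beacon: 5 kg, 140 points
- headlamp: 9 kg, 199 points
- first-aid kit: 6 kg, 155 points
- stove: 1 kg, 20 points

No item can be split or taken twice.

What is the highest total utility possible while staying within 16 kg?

Filling by ratio: sleeping bag + water filter + satellite beacon + first-aid kit + stove for 397, with 1 kg left unused.
Replace water filter and first-aid kit with headlamp: the trade gains 5 net, giving 402 at 16 kg.
Nothing else within 16 kg beats 402.

402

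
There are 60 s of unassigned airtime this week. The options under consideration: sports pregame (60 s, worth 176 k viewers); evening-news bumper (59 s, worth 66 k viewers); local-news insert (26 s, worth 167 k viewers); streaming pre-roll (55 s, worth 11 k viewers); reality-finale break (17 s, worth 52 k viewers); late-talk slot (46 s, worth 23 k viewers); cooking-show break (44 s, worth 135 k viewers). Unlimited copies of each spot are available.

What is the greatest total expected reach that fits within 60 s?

2×local-news insert uses 52 of the 60 s and totals 334.
Nothing else within 60 s beats 334.

334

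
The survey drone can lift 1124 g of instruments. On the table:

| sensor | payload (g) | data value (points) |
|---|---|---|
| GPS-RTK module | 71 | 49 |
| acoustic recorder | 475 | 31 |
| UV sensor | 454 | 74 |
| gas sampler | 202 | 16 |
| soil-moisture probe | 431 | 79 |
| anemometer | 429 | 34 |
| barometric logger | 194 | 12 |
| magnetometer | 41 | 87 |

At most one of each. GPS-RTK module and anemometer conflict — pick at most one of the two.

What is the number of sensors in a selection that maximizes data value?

4

The maximum data value within 1124 g is 289.
GPS-RTK module + UV sensor + soil-moisture probe + magnetometer hits 289 at 997 g.
Every optimal selection uses 4 sensors.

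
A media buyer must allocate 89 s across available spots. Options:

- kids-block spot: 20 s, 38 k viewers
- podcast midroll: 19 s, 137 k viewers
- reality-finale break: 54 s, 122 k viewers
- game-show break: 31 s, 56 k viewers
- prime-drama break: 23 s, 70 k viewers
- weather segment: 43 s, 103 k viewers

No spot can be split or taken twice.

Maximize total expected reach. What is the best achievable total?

310

Ranking by ratio (expected reach/s): podcast midroll 7.21, prime-drama break 3.04, weather segment 2.40.
Podcast midroll + prime-drama break + weather segment uses 85 of the 89 s and totals 310.
No other feasible combination exceeds 310.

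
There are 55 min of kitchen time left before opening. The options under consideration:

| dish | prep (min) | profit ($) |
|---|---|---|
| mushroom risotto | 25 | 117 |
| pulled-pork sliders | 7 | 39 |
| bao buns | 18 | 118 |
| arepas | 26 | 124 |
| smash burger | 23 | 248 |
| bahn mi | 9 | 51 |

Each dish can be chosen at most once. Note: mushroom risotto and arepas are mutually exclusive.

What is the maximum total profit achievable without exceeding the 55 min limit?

Taking bao buns + smash burger + bahn mi: 50 min used, 417 in profit.
An exhaustive check of the 64 subsets confirms 417.

417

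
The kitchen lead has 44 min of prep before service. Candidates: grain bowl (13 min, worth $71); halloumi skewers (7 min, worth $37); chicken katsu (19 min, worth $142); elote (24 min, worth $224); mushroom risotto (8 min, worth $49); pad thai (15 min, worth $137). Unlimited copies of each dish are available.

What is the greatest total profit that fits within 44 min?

366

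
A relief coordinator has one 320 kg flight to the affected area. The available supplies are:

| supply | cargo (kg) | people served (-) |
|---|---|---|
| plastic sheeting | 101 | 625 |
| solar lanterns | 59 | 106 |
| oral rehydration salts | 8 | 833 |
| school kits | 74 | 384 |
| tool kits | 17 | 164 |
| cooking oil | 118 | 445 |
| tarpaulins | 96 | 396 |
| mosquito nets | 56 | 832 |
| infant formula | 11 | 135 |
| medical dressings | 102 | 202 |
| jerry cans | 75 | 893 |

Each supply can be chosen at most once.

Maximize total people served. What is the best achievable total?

The ratio heuristic lands on plastic sheeting + oral rehydration salts + tool kits + mosquito nets + infant formula + jerry cans (3482) but leaves 52 kg idle.
Replace tool kits and infant formula with school kits: the trade gains 85 net, giving 3567 at 314 kg.

3567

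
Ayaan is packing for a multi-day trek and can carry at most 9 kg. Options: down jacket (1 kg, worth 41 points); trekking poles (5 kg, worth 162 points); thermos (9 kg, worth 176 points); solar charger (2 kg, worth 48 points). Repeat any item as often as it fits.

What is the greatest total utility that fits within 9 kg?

9×down jacket uses 9 of the 9 kg and totals 369.

369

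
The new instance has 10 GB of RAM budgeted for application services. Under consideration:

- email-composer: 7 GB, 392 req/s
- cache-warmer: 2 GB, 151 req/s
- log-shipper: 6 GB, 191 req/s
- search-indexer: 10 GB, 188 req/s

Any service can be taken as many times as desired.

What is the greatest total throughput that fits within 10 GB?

755

5×cache-warmer uses 10 of the 10 GB and totals 755.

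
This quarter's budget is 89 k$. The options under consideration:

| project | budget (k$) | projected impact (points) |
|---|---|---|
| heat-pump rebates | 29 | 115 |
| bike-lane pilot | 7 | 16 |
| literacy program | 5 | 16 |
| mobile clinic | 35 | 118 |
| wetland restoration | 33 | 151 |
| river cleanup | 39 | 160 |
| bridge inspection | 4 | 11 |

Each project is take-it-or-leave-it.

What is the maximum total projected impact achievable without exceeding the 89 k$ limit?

Density check — wetland restoration 4.58, river cleanup 4.10, heat-pump rebates 3.97, mobile clinic 3.37 are the best per k$.
Bike-lane pilot + literacy program + wetland restoration + river cleanup + bridge inspection uses 88 of the 89 k$ and totals 354.
No other feasible combination exceeds 354.

354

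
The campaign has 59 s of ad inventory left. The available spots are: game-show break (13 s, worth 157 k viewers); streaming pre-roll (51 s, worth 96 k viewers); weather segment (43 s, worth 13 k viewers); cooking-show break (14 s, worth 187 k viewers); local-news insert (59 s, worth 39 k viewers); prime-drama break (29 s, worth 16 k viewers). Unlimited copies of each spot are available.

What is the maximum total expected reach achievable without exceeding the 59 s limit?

748

By expected reach per s: cooking-show break 13.36, game-show break 12.08, streaming pre-roll 1.88 lead.
The ratio ordering already packs tightly: 4×cooking-show break, 56 s, 748.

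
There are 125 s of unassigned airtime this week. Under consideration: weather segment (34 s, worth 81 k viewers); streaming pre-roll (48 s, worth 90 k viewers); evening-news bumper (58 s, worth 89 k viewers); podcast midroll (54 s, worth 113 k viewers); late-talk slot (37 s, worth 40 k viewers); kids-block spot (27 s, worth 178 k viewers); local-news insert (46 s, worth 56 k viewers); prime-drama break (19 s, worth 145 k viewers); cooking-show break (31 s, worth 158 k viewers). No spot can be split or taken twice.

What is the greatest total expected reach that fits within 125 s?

Taking the top-ratio spots first gives weather segment + kids-block spot + prime-drama break + cooking-show break for 562 (111 s).
Replace weather segment with streaming pre-roll: the trade gains 9 net, giving 571 at 125 s.
That's the maximum — no swap from here does better than 571.

571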